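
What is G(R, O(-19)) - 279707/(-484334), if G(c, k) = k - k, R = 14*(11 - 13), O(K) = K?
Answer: 279707/484334 ≈ 0.57751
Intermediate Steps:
R = -28 (R = 14*(-2) = -28)
G(c, k) = 0
G(R, O(-19)) - 279707/(-484334) = 0 - 279707/(-484334) = 0 - 279707*(-1)/484334 = 0 - 1*(-279707/484334) = 0 + 279707/484334 = 279707/484334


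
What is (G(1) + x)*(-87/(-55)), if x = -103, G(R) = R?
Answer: -8874/55 ≈ -161.35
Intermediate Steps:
(G(1) + x)*(-87/(-55)) = (1 - 103)*(-87/(-55)) = -(-8874)*(-1)/55 = -102*87/55 = -8874/55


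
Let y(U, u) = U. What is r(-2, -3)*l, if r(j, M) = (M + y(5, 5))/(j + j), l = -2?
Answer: 1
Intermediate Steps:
r(j, M) = (5 + M)/(2*j) (r(j, M) = (M + 5)/(j + j) = (5 + M)/((2*j)) = (5 + M)*(1/(2*j)) = (5 + M)/(2*j))
r(-2, -3)*l = ((1/2)*(5 - 3)/(-2))*(-2) = ((1/2)*(-1/2)*2)*(-2) = -1/2*(-2) = 1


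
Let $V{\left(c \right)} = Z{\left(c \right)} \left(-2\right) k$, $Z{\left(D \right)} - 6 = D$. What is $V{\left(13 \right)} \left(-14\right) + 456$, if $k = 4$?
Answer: $2584$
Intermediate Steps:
$Z{\left(D \right)} = 6 + D$
$V{\left(c \right)} = -48 - 8 c$ ($V{\left(c \right)} = \left(6 + c\right) \left(-2\right) 4 = \left(-12 - 2 c\right) 4 = -48 - 8 c$)
$V{\left(13 \right)} \left(-14\right) + 456 = \left(-48 - 104\right) \left(-14\right) + 456 = \left(-152\right) \left(-14\right) + 456 = 2128 + 456 = 2584$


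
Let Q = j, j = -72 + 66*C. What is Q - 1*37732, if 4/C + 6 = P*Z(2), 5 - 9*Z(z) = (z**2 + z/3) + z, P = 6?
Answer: -302729/8 ≈ -37841.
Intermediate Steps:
Z(z) = 5/9 - 4*z/27 - z**2/9 (Z(z) = 5/9 - ((z**2 + z/3) + z)/9 = 5/9 - (z**2 + 4*z/3)/9 = 5/9 + (-4*z/27 - z**2/9) = 5/9 - 4*z/27 - z**2/9)
C = -9/16 (C = 4/(-6 + 6*(5/9 - 4/27*2 - 1/9*2**2)) = 4/(-6 + 6*(5/9 - 8/27 - 1/9*4)) = 4/(-6 + 6*(5/9 - 8/27 - 4/9)) = 4/(-6 + 6*(-5/27)) = 4/(-6 - 10/9) = 4/(-64/9) = 4*(-9/64) = -9/16 ≈ -0.56250)
j = -873/8 (j = -72 + 66*(-9/16) = -72 - 297/8 = -873/8 ≈ -109.13)
Q = -873/8 ≈ -109.13
Q - 1*37732 = -873/8 - 1*37732 = -873/8 - 37732 = -302729/8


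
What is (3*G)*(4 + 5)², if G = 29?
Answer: 7047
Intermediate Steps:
(3*G)*(4 + 5)² = (3*29)*(4 + 5)² = 87*9² = 87*81 = 7047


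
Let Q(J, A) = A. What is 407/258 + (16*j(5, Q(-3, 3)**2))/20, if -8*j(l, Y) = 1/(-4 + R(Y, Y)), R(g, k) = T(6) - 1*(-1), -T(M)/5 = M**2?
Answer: 62089/39345 ≈ 1.5781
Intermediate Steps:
T(M) = -5*M**2
R(g, k) = -179 (R(g, k) = -5*6**2 - 1*(-1) = -5*36 + 1 = -180 + 1 = -179)
j(l, Y) = 1/1464 (j(l, Y) = -1/(8*(-4 - 179)) = -1/8/(-183) = -1/8*(-1/183) = 1/1464)
407/258 + (16*j(5, Q(-3, 3)**2))/20 = 407/258 + (16*(1/1464))/20 = 407*(1/258) + (2/183)*(1/20) = 407/258 + 1/1830 = 62089/39345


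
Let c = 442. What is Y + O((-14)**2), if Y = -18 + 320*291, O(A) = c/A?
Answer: 9124217/98 ≈ 93104.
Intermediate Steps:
O(A) = 442/A
Y = 93102 (Y = -18 + 93120 = 93102)
Y + O((-14)**2) = 93102 + 442/((-14)**2) = 93102 + 442/196 = 93102 + 442*(1/196) = 93102 + 221/98 = 9124217/98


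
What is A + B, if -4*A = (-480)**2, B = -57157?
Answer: -114757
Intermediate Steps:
A = -57600 (A = -1/4*(-480)**2 = -1/4*230400 = -57600)
A + B = -57600 - 57157 = -114757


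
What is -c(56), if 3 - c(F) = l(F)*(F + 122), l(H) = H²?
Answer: 558205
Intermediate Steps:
c(F) = 3 - F²*(122 + F) (c(F) = 3 - F²*(F + 122) = 3 - F²*(122 + F))
-c(56) = -(3 - 1*56³ - 122*56²) = -(3 - 1*175616 - 122*3136) = -(3 - 175616 - 382592) = -1*(-558205) = 558205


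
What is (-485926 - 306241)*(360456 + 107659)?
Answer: -370825255205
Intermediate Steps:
(-485926 - 306241)*(360456 + 107659) = -792167*468115 = -370825255205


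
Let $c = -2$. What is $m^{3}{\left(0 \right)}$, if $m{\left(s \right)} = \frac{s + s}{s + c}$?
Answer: $0$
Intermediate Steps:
$m{\left(s \right)} = \frac{2 s}{-2 + s}$ ($m{\left(s \right)} = \frac{s + s}{s - 2} = \frac{2 s}{-2 + s}$)
$m^{3}{\left(0 \right)} = \left(2 \cdot 0 \frac{1}{-2 + 0}\right)^{3} = \left(2 \cdot 0 \frac{1}{-2}\right)^{3} = \left(2 \cdot 0 \left(- \frac{1}{2}\right)\right)^{3} = 0^{3} = 0$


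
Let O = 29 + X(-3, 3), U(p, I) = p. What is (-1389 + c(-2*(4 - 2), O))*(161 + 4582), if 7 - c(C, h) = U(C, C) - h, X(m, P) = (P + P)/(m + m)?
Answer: -6403050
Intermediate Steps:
X(m, P) = P/m (X(m, P) = (2*P)/((2*m)) = (2*P)*(1/(2*m)) = P/m)
O = 28 (O = 29 + 3/(-3) = 29 + 3*(-⅓) = 29 - 1 = 28)
c(C, h) = 7 + h - C (c(C, h) = 7 - (C - h) = 7 + (h - C) = 7 + h - C)
(-1389 + c(-2*(4 - 2), O))*(161 + 4582) = (-1389 + (7 + 28 - (-2)*(4 - 2)))*(161 + 4582) = (-1389 + (7 + 28 - (-2)*2))*4743 = (-1389 + (7 + 28 - 1*(-4)))*4743 = (-1389 + (7 + 28 + 4))*4743 = (-1389 + 39)*4743 = -1350*4743 = -6403050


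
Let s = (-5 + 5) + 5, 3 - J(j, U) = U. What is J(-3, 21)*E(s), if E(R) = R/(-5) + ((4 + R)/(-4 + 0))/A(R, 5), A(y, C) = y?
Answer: 261/10 ≈ 26.100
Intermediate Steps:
J(j, U) = 3 - U
s = 5 (s = 0 + 5 = 5)
E(R) = -R/5 + (-1 - R/4)/R (E(R) = R/(-5) + ((4 + R)/(-4 + 0))/R = R*(-1/5) + ((4 + R)/(-4))/R = -R/5 + ((4 + R)*(-1/4))/R = -R/5 + (-1 - R/4)/R)
J(-3, 21)*E(s) = (3 - 1*21)*(-1/4 - 1/5 - 1/5*5) = (3 - 21)*(-1/4 - 1*1/5 - 1) = -18*(-1/4 - 1/5 - 1) = -18*(-29/20) = 261/10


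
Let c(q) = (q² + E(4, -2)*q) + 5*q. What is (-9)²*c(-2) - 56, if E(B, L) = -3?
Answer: -56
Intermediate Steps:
c(q) = q² + 2*q (c(q) = (q² - 3*q) + 5*q = q² + 2*q)
(-9)²*c(-2) - 56 = (-9)²*(-2*(2 - 2)) - 56 = 81*(-2*0) - 56 = 81*0 - 56 = 0 - 56 = -56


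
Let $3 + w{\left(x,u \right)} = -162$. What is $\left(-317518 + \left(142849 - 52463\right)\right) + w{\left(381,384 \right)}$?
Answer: $-227297$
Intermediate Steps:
$w{\left(x,u \right)} = -165$ ($w{\left(x,u \right)} = -3 - 162 = -165$)
$\left(-317518 + \left(142849 - 52463\right)\right) + w{\left(381,384 \right)} = \left(-317518 + \left(142849 - 52463\right)\right) - 165 = \left(-317518 + 90386\right) - 165 = -227132 - 165 = -227297$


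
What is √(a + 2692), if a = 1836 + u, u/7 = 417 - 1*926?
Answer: √965 ≈ 31.064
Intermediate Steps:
u = -3563 (u = 7*(417 - 1*926) = 7*(417 - 926) = 7*(-509) = -3563)
a = -1727 (a = 1836 - 3563 = -1727)
√(a + 2692) = √(-1727 + 2692) = √965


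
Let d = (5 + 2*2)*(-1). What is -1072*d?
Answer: 9648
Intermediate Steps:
d = -9 (d = (5 + 4)*(-1) = 9*(-1) = -9)
-1072*d = -1072*(-9) = 9648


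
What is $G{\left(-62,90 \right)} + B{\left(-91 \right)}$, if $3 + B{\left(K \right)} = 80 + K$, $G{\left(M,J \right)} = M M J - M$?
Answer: $346008$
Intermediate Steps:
$G{\left(M,J \right)} = - M + J M^{2}$ ($G{\left(M,J \right)} = M^{2} J - M = J M^{2} - M = - M + J M^{2}$)
$B{\left(K \right)} = 77 + K$ ($B{\left(K \right)} = -3 + \left(80 + K\right) = 77 + K$)
$G{\left(-62,90 \right)} + B{\left(-91 \right)} = - 62 \left(-1 + 90 \left(-62\right)\right) + \left(77 - 91\right) = - 62 \left(-1 - 5580\right) - 14 = \left(-62\right) \left(-5581\right) - 14 = 346022 - 14 = 346008$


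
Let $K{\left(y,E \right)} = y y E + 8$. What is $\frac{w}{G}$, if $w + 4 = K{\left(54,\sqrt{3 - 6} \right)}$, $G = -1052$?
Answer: $- \frac{1}{263} - \frac{729 i \sqrt{3}}{263} \approx -0.0038023 - 4.801 i$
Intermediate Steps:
$K{\left(y,E \right)} = 8 + E y^{2}$ ($K{\left(y,E \right)} = y^{2} E + 8 = E y^{2} + 8 = 8 + E y^{2}$)
$w = 4 + 2916 i \sqrt{3}$ ($w = -4 + \left(8 + \sqrt{3 - 6} \cdot 54^{2}\right) = -4 + \left(8 + \sqrt{-3} \cdot 2916\right) = -4 + \left(8 + i \sqrt{3} \cdot 2916\right) = -4 + \left(8 + 2916 i \sqrt{3}\right) = 4 + 2916 i \sqrt{3} \approx 4.0 + 5050.7 i$)
$\frac{w}{G} = \frac{4 + 2916 i \sqrt{3}}{-1052} = \left(4 + 2916 i \sqrt{3}\right) \left(- \frac{1}{1052}\right) = - \frac{1}{263} - \frac{729 i \sqrt{3}}{263}$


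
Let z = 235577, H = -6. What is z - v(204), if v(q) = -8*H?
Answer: 235529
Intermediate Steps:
v(q) = 48 (v(q) = -8*(-6) = 48)
z - v(204) = 235577 - 1*48 = 235577 - 48 = 235529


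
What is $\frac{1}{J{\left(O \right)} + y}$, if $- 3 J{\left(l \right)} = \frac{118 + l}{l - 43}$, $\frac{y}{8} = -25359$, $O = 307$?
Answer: $- \frac{792}{160675049} \approx -4.9292 \cdot 10^{-6}$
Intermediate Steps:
$y = -202872$ ($y = 8 \left(-25359\right) = -202872$)
$J{\left(l \right)} = - \frac{118 + l}{3 \left(-43 + l\right)}$ ($J{\left(l \right)} = - \frac{\left(118 + l\right) \frac{1}{l - 43}}{3} = - \frac{\left(118 + l\right) \frac{1}{-43 + l}}{3} = - \frac{\frac{1}{-43 + l} \left(118 + l\right)}{3} = - \frac{118 + l}{3 \left(-43 + l\right)}$)
$\frac{1}{J{\left(O \right)} + y} = \frac{1}{\frac{-118 - 307}{3 \left(-43 + 307\right)} - 202872} = \frac{1}{\frac{-118 - 307}{3 \cdot 264} - 202872} = \frac{1}{\frac{1}{3} \cdot \frac{1}{264} \left(-425\right) - 202872} = \frac{1}{- \frac{425}{792} - 202872} = \frac{1}{- \frac{160675049}{792}} = - \frac{792}{160675049}$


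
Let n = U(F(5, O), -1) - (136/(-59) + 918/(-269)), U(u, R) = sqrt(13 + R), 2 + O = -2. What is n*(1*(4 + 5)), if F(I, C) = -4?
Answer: 816714/15871 + 18*sqrt(3) ≈ 82.636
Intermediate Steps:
O = -4 (O = -2 - 2 = -4)
n = 90746/15871 + 2*sqrt(3) (n = sqrt(13 - 1) - (136/(-59) + 918/(-269)) = sqrt(12) - (136*(-1/59) + 918*(-1/269)) = 2*sqrt(3) - (-136/59 - 918/269) = 2*sqrt(3) - 1*(-90746/15871) = 2*sqrt(3) + 90746/15871 = 90746/15871 + 2*sqrt(3) ≈ 9.1818)
n*(1*(4 + 5)) = (90746/15871 + 2*sqrt(3))*(1*(4 + 5)) = (90746/15871 + 2*sqrt(3))*(1*9) = (90746/15871 + 2*sqrt(3))*9 = 816714/15871 + 18*sqrt(3)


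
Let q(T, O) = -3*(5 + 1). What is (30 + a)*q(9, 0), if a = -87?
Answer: 1026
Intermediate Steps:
q(T, O) = -18 (q(T, O) = -3*6 = -18)
(30 + a)*q(9, 0) = (30 - 87)*(-18) = -57*(-18) = 1026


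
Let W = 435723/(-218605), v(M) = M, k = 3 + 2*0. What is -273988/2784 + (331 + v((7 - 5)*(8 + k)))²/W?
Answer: -2109887825339/33695912 ≈ -62616.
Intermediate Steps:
k = 3 (k = 3 + 0 = 3)
W = -435723/218605 (W = 435723*(-1/218605) = -435723/218605 ≈ -1.9932)
-273988/2784 + (331 + v((7 - 5)*(8 + k)))²/W = -273988/2784 + (331 + (7 - 5)*(8 + 3))²/(-435723/218605) = -273988*1/2784 + (331 + 2*11)²*(-218605/435723) = -68497/696 + (331 + 22)²*(-218605/435723) = -68497/696 + 353²*(-218605/435723) = -68497/696 + 124609*(-218605/435723) = -68497/696 - 27240150445/435723 = -2109887825339/33695912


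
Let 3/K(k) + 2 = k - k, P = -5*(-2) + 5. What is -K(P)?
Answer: 3/2 ≈ 1.5000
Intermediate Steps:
P = 15 (P = 10 + 5 = 15)
K(k) = -3/2 (K(k) = 3/(-2 + (k - k)) = 3/(-2 + 0) = 3/(-2) = 3*(-½) = -3/2)
-K(P) = -1*(-3/2) = 3/2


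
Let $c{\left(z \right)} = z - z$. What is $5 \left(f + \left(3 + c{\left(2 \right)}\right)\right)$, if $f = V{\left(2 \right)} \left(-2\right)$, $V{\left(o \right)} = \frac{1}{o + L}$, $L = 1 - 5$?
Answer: $20$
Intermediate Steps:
$c{\left(z \right)} = 0$
$L = -4$
$V{\left(o \right)} = \frac{1}{-4 + o}$ ($V{\left(o \right)} = \frac{1}{o - 4} = \frac{1}{-4 + o}$)
$f = 1$ ($f = \frac{1}{-4 + 2} \left(-2\right) = \frac{1}{-2} \left(-2\right) = \left(- \frac{1}{2}\right) \left(-2\right) = 1$)
$5 \left(f + \left(3 + c{\left(2 \right)}\right)\right) = 5 \left(1 + \left(3 + 0\right)\right) = 5 \left(1 + 3\right) = 5 \cdot 4 = 20$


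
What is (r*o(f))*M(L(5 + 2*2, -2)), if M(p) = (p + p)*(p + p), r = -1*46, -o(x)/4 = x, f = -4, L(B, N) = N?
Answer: -11776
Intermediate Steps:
o(x) = -4*x
r = -46
M(p) = 4*p² (M(p) = (2*p)*(2*p) = 4*p²)
(r*o(f))*M(L(5 + 2*2, -2)) = (-(-184)*(-4))*(4*(-2)²) = (-46*16)*(4*4) = -736*16 = -11776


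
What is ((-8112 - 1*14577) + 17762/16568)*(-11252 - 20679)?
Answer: 6001329111145/8284 ≈ 7.2445e+8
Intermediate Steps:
((-8112 - 1*14577) + 17762/16568)*(-11252 - 20679) = ((-8112 - 14577) + 17762*(1/16568))*(-31931) = (-22689 + 8881/8284)*(-31931) = -187946795/8284*(-31931) = 6001329111145/8284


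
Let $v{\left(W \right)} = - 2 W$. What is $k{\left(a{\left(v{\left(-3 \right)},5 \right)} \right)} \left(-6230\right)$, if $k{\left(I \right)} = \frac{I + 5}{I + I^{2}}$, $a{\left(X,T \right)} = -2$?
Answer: $-9345$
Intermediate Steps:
$k{\left(I \right)} = \frac{5 + I}{I + I^{2}}$
$k{\left(a{\left(v{\left(-3 \right)},5 \right)} \right)} \left(-6230\right) = \frac{5 - 2}{\left(-2\right) \left(1 - 2\right)} \left(-6230\right) = \left(- \frac{1}{2}\right) \frac{1}{-1} \cdot 3 \left(-6230\right) = \left(- \frac{1}{2}\right) \left(-1\right) 3 \left(-6230\right) = \frac{3}{2} \left(-6230\right) = -9345$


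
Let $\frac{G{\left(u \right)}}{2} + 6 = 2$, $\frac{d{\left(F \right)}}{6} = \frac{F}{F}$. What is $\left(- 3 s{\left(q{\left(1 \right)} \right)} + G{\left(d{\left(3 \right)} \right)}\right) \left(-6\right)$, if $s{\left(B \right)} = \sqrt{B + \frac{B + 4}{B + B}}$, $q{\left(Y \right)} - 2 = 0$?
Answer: $48 + 9 \sqrt{14} \approx 81.675$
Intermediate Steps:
$q{\left(Y \right)} = 2$ ($q{\left(Y \right)} = 2 + 0 = 2$)
$d{\left(F \right)} = 6$ ($d{\left(F \right)} = 6 \frac{F}{F} = 6 \cdot 1 = 6$)
$G{\left(u \right)} = -8$ ($G{\left(u \right)} = -12 + 2 \cdot 2 = -12 + 4 = -8$)
$s{\left(B \right)} = \sqrt{B + \frac{4 + B}{2 B}}$
$\left(- 3 s{\left(q{\left(1 \right)} \right)} + G{\left(d{\left(3 \right)} \right)}\right) \left(-6\right) = \left(- 3 \frac{\sqrt{2 + 4 \cdot 2 + \frac{8}{2}}}{2} - 8\right) \left(-6\right) = \left(- 3 \frac{\sqrt{2 + 8 + 8 \cdot \frac{1}{2}}}{2} - 8\right) \left(-6\right) = \left(- 3 \frac{\sqrt{2 + 8 + 4}}{2} - 8\right) \left(-6\right) = \left(- 3 \frac{\sqrt{14}}{2} - 8\right) \left(-6\right) = \left(- \frac{3 \sqrt{14}}{2} - 8\right) \left(-6\right) = \left(-8 - \frac{3 \sqrt{14}}{2}\right) \left(-6\right) = 48 + 9 \sqrt{14}$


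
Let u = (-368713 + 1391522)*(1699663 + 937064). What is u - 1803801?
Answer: 2696866302342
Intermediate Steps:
u = 2696868106143 (u = 1022809*2636727 = 2696868106143)
u - 1803801 = 2696868106143 - 1803801 = 2696866302342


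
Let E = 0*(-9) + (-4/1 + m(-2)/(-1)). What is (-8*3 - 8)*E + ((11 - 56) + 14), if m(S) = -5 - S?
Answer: 1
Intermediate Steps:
E = -1 (E = 0*(-9) + (-4/1 + (-5 - 1*(-2))/(-1)) = 0 + (-4*1 + (-5 + 2)*(-1)) = 0 + (-4 - 3*(-1)) = 0 + (-4 + 3) = 0 - 1 = -1)
(-8*3 - 8)*E + ((11 - 56) + 14) = (-8*3 - 8)*(-1) + ((11 - 56) + 14) = (-24 - 8)*(-1) + (-45 + 14) = -32*(-1) - 31 = 32 - 31 = 1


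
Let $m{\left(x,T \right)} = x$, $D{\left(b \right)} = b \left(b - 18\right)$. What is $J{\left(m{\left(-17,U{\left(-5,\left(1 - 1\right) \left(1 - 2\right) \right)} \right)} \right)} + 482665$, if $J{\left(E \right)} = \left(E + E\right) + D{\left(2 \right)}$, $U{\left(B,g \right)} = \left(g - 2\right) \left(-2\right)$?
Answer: $482599$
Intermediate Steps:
$D{\left(b \right)} = b \left(-18 + b\right)$
$U{\left(B,g \right)} = 4 - 2 g$ ($U{\left(B,g \right)} = \left(-2 + g\right) \left(-2\right) = 4 - 2 g$)
$J{\left(E \right)} = -32 + 2 E$ ($J{\left(E \right)} = \left(E + E\right) + 2 \left(-18 + 2\right) = 2 E + 2 \left(-16\right) = 2 E - 32 = -32 + 2 E$)
$J{\left(m{\left(-17,U{\left(-5,\left(1 - 1\right) \left(1 - 2\right) \right)} \right)} \right)} + 482665 = \left(-32 + 2 \left(-17\right)\right) + 482665 = \left(-32 - 34\right) + 482665 = -66 + 482665 = 482599$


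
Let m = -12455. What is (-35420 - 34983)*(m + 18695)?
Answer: -439314720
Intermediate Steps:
(-35420 - 34983)*(m + 18695) = (-35420 - 34983)*(-12455 + 18695) = -70403*6240 = -439314720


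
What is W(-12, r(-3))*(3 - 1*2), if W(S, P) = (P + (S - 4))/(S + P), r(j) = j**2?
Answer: 7/3 ≈ 2.3333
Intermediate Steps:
W(S, P) = (-4 + P + S)/(P + S) (W(S, P) = (P + (-4 + S))/(P + S) = (-4 + P + S)/(P + S))
W(-12, r(-3))*(3 - 1*2) = ((-4 + (-3)**2 - 12)/((-3)**2 - 12))*(3 - 1*2) = ((-4 + 9 - 12)/(9 - 12))*(3 - 2) = (-7/(-3))*1 = -1/3*(-7)*1 = (7/3)*1 = 7/3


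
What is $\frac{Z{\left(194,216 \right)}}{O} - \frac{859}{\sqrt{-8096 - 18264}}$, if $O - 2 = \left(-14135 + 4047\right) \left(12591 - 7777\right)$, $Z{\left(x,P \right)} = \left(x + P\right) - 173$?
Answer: $- \frac{237}{48563630} + \frac{859 i \sqrt{6590}}{13180} \approx -4.8802 \cdot 10^{-6} + 5.2908 i$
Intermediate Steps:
$Z{\left(x,P \right)} = -173 + P + x$ ($Z{\left(x,P \right)} = \left(P + x\right) - 173 = -173 + P + x$)
$O = -48563630$ ($O = 2 + \left(-14135 + 4047\right) \left(12591 - 7777\right) = 2 - 48563632 = -48563630$)
$\frac{Z{\left(194,216 \right)}}{O} - \frac{859}{\sqrt{-8096 - 18264}} = \frac{-173 + 216 + 194}{-48563630} - \frac{859}{\sqrt{-8096 - 18264}} = 237 \left(- \frac{1}{48563630}\right) - \frac{859}{\sqrt{-26360}} = - \frac{237}{48563630} - \frac{859}{2 i \sqrt{6590}} = - \frac{237}{48563630} - 859 \left(- \frac{i \sqrt{6590}}{13180}\right) = - \frac{237}{48563630} + \frac{859 i \sqrt{6590}}{13180}$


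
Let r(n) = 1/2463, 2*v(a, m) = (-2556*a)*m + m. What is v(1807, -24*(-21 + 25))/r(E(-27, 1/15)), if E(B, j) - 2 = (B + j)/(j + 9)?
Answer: 546040124784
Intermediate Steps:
E(B, j) = 2 + (B + j)/(9 + j) (E(B, j) = 2 + (B + j)/(j + 9) = 2 + (B + j)/(9 + j))
v(a, m) = m/2 - 1278*a*m (v(a, m) = ((-2556*a)*m + m)/2 = (-2556*a*m + m)/2 = (m - 2556*a*m)/2 = m/2 - 1278*a*m)
r(n) = 1/2463
v(1807, -24*(-21 + 25))/r(E(-27, 1/15)) = ((-24*(-21 + 25))*(1 - 2556*1807)/2)/(1/2463) = ((-24*4)*(1 - 4618692)/2)*2463 = ((½)*(-96)*(-4618691))*2463 = 221697168*2463 = 546040124784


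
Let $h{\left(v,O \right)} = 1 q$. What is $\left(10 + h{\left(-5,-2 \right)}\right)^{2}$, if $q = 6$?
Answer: $256$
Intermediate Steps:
$h{\left(v,O \right)} = 6$ ($h{\left(v,O \right)} = 1 \cdot 6 = 6$)
$\left(10 + h{\left(-5,-2 \right)}\right)^{2} = \left(10 + 6\right)^{2} = 16^{2} = 256$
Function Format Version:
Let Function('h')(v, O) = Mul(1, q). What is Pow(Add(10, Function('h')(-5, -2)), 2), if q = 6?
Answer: 256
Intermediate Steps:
Function('h')(v, O) = 6 (Function('h')(v, O) = Mul(1, 6) = 6)
Pow(Add(10, Function('h')(-5, -2)), 2) = Pow(Add(10, 6), 2) = Pow(16, 2) = 256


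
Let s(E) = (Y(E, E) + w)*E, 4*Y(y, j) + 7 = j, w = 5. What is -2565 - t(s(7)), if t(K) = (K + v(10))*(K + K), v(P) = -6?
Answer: -4595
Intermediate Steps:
Y(y, j) = -7/4 + j/4
s(E) = E*(13/4 + E/4) (s(E) = ((-7/4 + E/4) + 5)*E = (13/4 + E/4)*E = E*(13/4 + E/4))
t(K) = 2*K*(-6 + K) (t(K) = (K - 6)*(K + K) = (-6 + K)*(2*K) = 2*K*(-6 + K))
-2565 - t(s(7)) = -2565 - 2*(¼)*7*(13 + 7)*(-6 + (¼)*7*(13 + 7)) = -2565 - 2*(¼)*7*20*(-6 + (¼)*7*20) = -2565 - 2*35*(-6 + 35) = -2565 - 2*35*29 = -2565 - 1*2030 = -2565 - 2030 = -4595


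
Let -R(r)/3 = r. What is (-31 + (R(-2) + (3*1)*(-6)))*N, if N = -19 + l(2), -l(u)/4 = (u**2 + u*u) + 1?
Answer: 2365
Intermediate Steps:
R(r) = -3*r
l(u) = -4 - 8*u**2 (l(u) = -4*((u**2 + u*u) + 1) = -4*((u**2 + u**2) + 1) = -4*(2*u**2 + 1) = -4*(1 + 2*u**2) = -4 - 8*u**2)
N = -55 (N = -19 + (-4 - 8*2**2) = -19 + (-4 - 8*4) = -19 + (-4 - 32) = -19 - 36 = -55)
(-31 + (R(-2) + (3*1)*(-6)))*N = (-31 + (-3*(-2) + (3*1)*(-6)))*(-55) = (-31 + (6 + 3*(-6)))*(-55) = (-31 + (6 - 18))*(-55) = (-31 - 12)*(-55) = -43*(-55) = 2365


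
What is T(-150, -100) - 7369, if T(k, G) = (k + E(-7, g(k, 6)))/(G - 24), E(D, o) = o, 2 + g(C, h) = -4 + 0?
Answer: -228400/31 ≈ -7367.7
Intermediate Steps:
g(C, h) = -6 (g(C, h) = -2 + (-4 + 0) = -2 - 4 = -6)
T(k, G) = (-6 + k)/(-24 + G) (T(k, G) = (k - 6)/(G - 24) = (-6 + k)/(-24 + G))
T(-150, -100) - 7369 = (-6 - 150)/(-24 - 100) - 7369 = -156/(-124) - 7369 = -1/124*(-156) - 7369 = 39/31 - 7369 = -228400/31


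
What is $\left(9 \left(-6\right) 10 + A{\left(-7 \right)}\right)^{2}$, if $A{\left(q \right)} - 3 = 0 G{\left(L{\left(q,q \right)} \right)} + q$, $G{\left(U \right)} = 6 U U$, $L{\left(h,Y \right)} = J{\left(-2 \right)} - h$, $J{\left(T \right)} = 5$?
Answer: $295936$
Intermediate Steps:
$L{\left(h,Y \right)} = 5 - h$
$G{\left(U \right)} = 6 U^{2}$
$A{\left(q \right)} = 3 + q$ ($A{\left(q \right)} = 3 + \left(0 \cdot 6 \left(5 - q\right)^{2} + q\right) = 3 + \left(0 + q\right) = 3 + q$)
$\left(9 \left(-6\right) 10 + A{\left(-7 \right)}\right)^{2} = \left(9 \left(-6\right) 10 + \left(3 - 7\right)\right)^{2} = \left(\left(-54\right) 10 - 4\right)^{2} = \left(-540 - 4\right)^{2} = \left(-544\right)^{2} = 295936$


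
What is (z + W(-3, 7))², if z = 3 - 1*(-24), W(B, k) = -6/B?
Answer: 841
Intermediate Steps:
z = 27 (z = 3 + 24 = 27)
(z + W(-3, 7))² = (27 - 6/(-3))² = (27 - 6*(-⅓))² = (27 + 2)² = 29² = 841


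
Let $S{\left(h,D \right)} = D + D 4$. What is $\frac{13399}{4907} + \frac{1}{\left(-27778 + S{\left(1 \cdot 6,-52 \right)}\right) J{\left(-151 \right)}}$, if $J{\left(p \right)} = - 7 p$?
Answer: $\frac{56727854761}{20774952366} \approx 2.7306$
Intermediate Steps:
$S{\left(h,D \right)} = 5 D$ ($S{\left(h,D \right)} = D + 4 D = 5 D$)
$\frac{13399}{4907} + \frac{1}{\left(-27778 + S{\left(1 \cdot 6,-52 \right)}\right) J{\left(-151 \right)}} = \frac{13399}{4907} + \frac{1}{\left(-27778 + 5 \left(-52\right)\right) \left(\left(-7\right) \left(-151\right)\right)} = 13399 \cdot \frac{1}{4907} + \frac{1}{\left(-27778 - 260\right) 1057} = \frac{13399}{4907} + \frac{1}{-28038} \cdot \frac{1}{1057} = \frac{13399}{4907} - \frac{1}{29636166} = \frac{56727854761}{20774952366}$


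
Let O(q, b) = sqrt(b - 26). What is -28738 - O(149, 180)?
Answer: -28738 - sqrt(154) ≈ -28750.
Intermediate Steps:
O(q, b) = sqrt(-26 + b)
-28738 - O(149, 180) = -28738 - sqrt(-26 + 180) = -28738 - sqrt(154)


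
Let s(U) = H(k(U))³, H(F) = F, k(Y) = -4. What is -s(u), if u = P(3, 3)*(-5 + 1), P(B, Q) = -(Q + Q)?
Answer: 64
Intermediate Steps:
P(B, Q) = -2*Q
u = 24 (u = (-2*3)*(-5 + 1) = -6*(-4) = 24)
s(U) = -64 (s(U) = (-4)³ = -64)
-s(u) = -1*(-64) = 64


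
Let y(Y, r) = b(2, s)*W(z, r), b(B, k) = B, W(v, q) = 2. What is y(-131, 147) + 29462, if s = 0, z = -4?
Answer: 29466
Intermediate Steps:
y(Y, r) = 4 (y(Y, r) = 2*2 = 4)
y(-131, 147) + 29462 = 4 + 29462 = 29466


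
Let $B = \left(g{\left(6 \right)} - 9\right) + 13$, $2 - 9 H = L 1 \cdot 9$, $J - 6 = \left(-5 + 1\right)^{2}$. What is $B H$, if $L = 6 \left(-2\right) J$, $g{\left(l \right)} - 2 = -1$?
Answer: $\frac{11890}{9} \approx 1321.1$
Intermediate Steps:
$g{\left(l \right)} = 1$ ($g{\left(l \right)} = 2 - 1 = 1$)
$J = 22$ ($J = 6 + \left(-5 + 1\right)^{2} = 6 + \left(-4\right)^{2} = 6 + 16 = 22$)
$L = -264$ ($L = 6 \left(-2\right) 22 = \left(-12\right) 22 = -264$)
$H = \frac{2378}{9}$ ($H = \frac{2}{9} - \frac{\left(-264\right) 1 \cdot 9}{9} = \frac{2}{9} - \frac{\left(-264\right) 9}{9} = \frac{2}{9} - -264 = \frac{2}{9} + 264 = \frac{2378}{9} \approx 264.22$)
$B = 5$ ($B = \left(1 - 9\right) + 13 = -8 + 13 = 5$)
$B H = 5 \cdot \frac{2378}{9} = \frac{11890}{9}$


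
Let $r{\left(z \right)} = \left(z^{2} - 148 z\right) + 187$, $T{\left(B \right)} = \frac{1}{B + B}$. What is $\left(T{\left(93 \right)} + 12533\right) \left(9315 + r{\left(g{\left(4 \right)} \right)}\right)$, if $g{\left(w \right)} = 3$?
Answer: $\frac{21136437313}{186} \approx 1.1364 \cdot 10^{8}$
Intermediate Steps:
$T{\left(B \right)} = \frac{1}{2 B}$
$r{\left(z \right)} = 187 + z^{2} - 148 z$
$\left(T{\left(93 \right)} + 12533\right) \left(9315 + r{\left(g{\left(4 \right)} \right)}\right) = \left(\frac{1}{2 \cdot 93} + 12533\right) \left(9315 + \left(187 + 3^{2} - 444\right)\right) = \left(\frac{1}{2} \cdot \frac{1}{93} + 12533\right) \left(9315 + \left(187 + 9 - 444\right)\right) = \left(\frac{1}{186} + 12533\right) \left(9315 - 248\right) = \frac{2331139}{186} \cdot 9067 = \frac{21136437313}{186}$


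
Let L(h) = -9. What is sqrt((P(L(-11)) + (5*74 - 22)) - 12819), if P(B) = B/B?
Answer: I*sqrt(12470) ≈ 111.67*I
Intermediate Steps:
P(B) = 1
sqrt((P(L(-11)) + (5*74 - 22)) - 12819) = sqrt((1 + (5*74 - 22)) - 12819) = sqrt((1 + (370 - 22)) - 12819) = sqrt((1 + 348) - 12819) = sqrt(349 - 12819) = sqrt(-12470) = I*sqrt(12470)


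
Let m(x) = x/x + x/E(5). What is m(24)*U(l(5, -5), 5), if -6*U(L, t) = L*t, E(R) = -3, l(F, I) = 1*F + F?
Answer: 175/3 ≈ 58.333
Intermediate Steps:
l(F, I) = 2*F (l(F, I) = F + F = 2*F)
m(x) = 1 - x/3 (m(x) = x/x + x/(-3) = 1 + x*(-1/3) = 1 - x/3)
U(L, t) = -L*t/6
m(24)*U(l(5, -5), 5) = (1 - 1/3*24)*(-1/6*2*5*5) = (1 - 8)*(-1/6*10*5) = -7*(-25/3) = 175/3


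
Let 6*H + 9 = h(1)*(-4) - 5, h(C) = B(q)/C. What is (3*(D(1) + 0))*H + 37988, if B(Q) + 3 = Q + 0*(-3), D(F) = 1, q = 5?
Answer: 37977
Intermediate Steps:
B(Q) = -3 + Q (B(Q) = -3 + (Q + 0*(-3)) = -3 + (Q + 0) = -3 + Q)
h(C) = 2/C (h(C) = (-3 + 5)/C = 2/C)
H = -11/3 (H = -3/2 + ((2/1)*(-4) - 5)/6 = -3/2 + ((2*1)*(-4) - 5)/6 = -3/2 + (2*(-4) - 5)/6 = -3/2 + (-8 - 5)/6 = -3/2 + (⅙)*(-13) = -3/2 - 13/6 = -11/3 ≈ -3.6667)
(3*(D(1) + 0))*H + 37988 = (3*(1 + 0))*(-11/3) + 37988 = (3*1)*(-11/3) + 37988 = 3*(-11/3) + 37988 = -11 + 37988 = 37977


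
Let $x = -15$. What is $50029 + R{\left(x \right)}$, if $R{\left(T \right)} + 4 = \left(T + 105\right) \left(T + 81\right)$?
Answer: $55965$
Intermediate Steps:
$R{\left(T \right)} = -4 + \left(81 + T\right) \left(105 + T\right)$ ($R{\left(T \right)} = -4 + \left(T + 105\right) \left(T + 81\right) = -4 + \left(105 + T\right) \left(81 + T\right) = -4 + \left(81 + T\right) \left(105 + T\right)$)
$50029 + R{\left(x \right)} = 50029 + \left(8501 + \left(-15\right)^{2} + 186 \left(-15\right)\right) = 50029 + \left(8501 + 225 - 2790\right) = 50029 + 5936 = 55965$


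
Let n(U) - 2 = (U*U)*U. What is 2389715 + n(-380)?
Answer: -52482283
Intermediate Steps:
n(U) = 2 + U³ (n(U) = 2 + (U*U)*U = 2 + U²*U = 2 + U³)
2389715 + n(-380) = 2389715 + (2 + (-380)³) = 2389715 + (2 - 54872000) = 2389715 - 54871998 = -52482283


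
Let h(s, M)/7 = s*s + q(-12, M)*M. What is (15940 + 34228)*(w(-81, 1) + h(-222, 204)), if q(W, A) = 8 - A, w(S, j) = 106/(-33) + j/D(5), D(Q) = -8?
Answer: 107770389649/33 ≈ 3.2658e+9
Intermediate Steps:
w(S, j) = -106/33 - j/8 (w(S, j) = 106/(-33) + j/(-8) = 106*(-1/33) + j*(-⅛) = -106/33 - j/8)
h(s, M) = 7*s² + 7*M*(8 - M) (h(s, M) = 7*(s*s + (8 - M)*M) = 7*(s² + M*(8 - M)) = 7*s² + 7*M*(8 - M))
(15940 + 34228)*(w(-81, 1) + h(-222, 204)) = (15940 + 34228)*((-106/33 - ⅛*1) + (7*(-222)² - 7*204*(-8 + 204))) = 50168*((-106/33 - ⅛) + (7*49284 - 7*204*196)) = 50168*(-881/264 + (344988 - 279888)) = 50168*(-881/264 + 65100) = 50168*(17185519/264) = 107770389649/33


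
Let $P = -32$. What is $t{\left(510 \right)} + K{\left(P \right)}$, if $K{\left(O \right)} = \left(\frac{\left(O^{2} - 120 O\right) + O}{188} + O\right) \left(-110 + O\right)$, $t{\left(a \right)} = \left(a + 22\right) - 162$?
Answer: $\frac{59422}{47} \approx 1264.3$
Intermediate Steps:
$t{\left(a \right)} = -140 + a$ ($t{\left(a \right)} = \left(22 + a\right) - 162 = -140 + a$)
$K{\left(O \right)} = \left(-110 + O\right) \left(\frac{O^{2}}{188} + \frac{69 O}{188}\right)$ ($K{\left(O \right)} = \left(\left(O^{2} - 119 O\right) \frac{1}{188} + O\right) \left(-110 + O\right) = \left(\left(- \frac{119 O}{188} + \frac{O^{2}}{188}\right) + O\right) \left(-110 + O\right) = \left(\frac{O^{2}}{188} + \frac{69 O}{188}\right) \left(-110 + O\right) = \left(-110 + O\right) \left(\frac{O^{2}}{188} + \frac{69 O}{188}\right)$)
$t{\left(510 \right)} + K{\left(P \right)} = \left(-140 + 510\right) + \frac{1}{188} \left(-32\right) \left(-7590 + \left(-32\right)^{2} - -1312\right) = 370 + \frac{1}{188} \left(-32\right) \left(-7590 + 1024 + 1312\right) = 370 + \frac{1}{188} \left(-32\right) \left(-5254\right) = 370 + \frac{42032}{47} = \frac{59422}{47}$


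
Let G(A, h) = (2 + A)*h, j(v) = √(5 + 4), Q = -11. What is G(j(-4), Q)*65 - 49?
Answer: -3624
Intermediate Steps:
j(v) = 3 (j(v) = √9 = 3)
G(A, h) = h*(2 + A)
G(j(-4), Q)*65 - 49 = -11*(2 + 3)*65 - 49 = -11*5*65 - 49 = -55*65 - 49 = -3575 - 49 = -3624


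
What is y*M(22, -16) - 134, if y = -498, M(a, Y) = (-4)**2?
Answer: -8102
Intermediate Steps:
M(a, Y) = 16
y*M(22, -16) - 134 = -498*16 - 134 = -7968 - 134 = -8102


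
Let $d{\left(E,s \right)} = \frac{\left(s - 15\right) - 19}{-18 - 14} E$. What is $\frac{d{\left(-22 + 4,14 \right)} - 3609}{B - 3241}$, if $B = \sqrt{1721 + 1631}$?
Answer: $\frac{15644307}{14000972} + \frac{4827 \sqrt{838}}{7000486} \approx 1.1373$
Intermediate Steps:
$B = 2 \sqrt{838}$ ($B = \sqrt{3352} = 2 \sqrt{838} \approx 57.896$)
$d{\left(E,s \right)} = E \left(\frac{17}{16} - \frac{s}{32}\right)$ ($d{\left(E,s \right)} = \frac{\left(-15 + s\right) - 19}{-32} E = \left(-34 + s\right) \left(- \frac{1}{32}\right) E = \left(\frac{17}{16} - \frac{s}{32}\right) E = E \left(\frac{17}{16} - \frac{s}{32}\right)$)
$\frac{d{\left(-22 + 4,14 \right)} - 3609}{B - 3241} = \frac{\frac{\left(-22 + 4\right) \left(34 - 14\right)}{32} - 3609}{2 \sqrt{838} - 3241} = \frac{\frac{1}{32} \left(-18\right) \left(34 - 14\right) - 3609}{-3241 + 2 \sqrt{838}} = \frac{\frac{1}{32} \left(-18\right) 20 - 3609}{-3241 + 2 \sqrt{838}} = \frac{- \frac{45}{4} - 3609}{-3241 + 2 \sqrt{838}} = - \frac{14481}{4 \left(-3241 + 2 \sqrt{838}\right)}$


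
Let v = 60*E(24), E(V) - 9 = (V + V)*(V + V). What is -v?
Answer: -138780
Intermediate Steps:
E(V) = 9 + 4*V² (E(V) = 9 + (V + V)*(V + V) = 9 + (2*V)*(2*V) = 9 + 4*V²)
v = 138780 (v = 60*(9 + 4*24²) = 60*(9 + 4*576) = 60*(9 + 2304) = 60*2313 = 138780)
-v = -1*138780 = -138780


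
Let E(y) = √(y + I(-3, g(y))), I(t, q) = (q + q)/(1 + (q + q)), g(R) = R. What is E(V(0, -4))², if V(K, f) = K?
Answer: 0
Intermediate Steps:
I(t, q) = 2*q/(1 + 2*q) (I(t, q) = (2*q)/(1 + 2*q) = 2*q/(1 + 2*q))
E(y) = √(y + 2*y/(1 + 2*y))
E(V(0, -4))² = (√(0*(3 + 2*0)/(1 + 2*0)))² = (√(0*(3 + 0)/(1 + 0)))² = (√(0*3/1))² = (√(0*1*3))² = (√0)² = 0² = 0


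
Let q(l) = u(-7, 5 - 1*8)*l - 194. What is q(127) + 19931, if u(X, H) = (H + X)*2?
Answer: 17197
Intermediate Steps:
u(X, H) = 2*H + 2*X
q(l) = -194 - 20*l (q(l) = (2*(5 - 1*8) + 2*(-7))*l - 194 = (2*(5 - 8) - 14)*l - 194 = (2*(-3) - 14)*l - 194 = (-6 - 14)*l - 194 = -20*l - 194 = -194 - 20*l)
q(127) + 19931 = (-194 - 20*127) + 19931 = (-194 - 2540) + 19931 = -2734 + 19931 = 17197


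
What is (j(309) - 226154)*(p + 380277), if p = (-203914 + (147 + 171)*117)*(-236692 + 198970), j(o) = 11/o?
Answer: -146493664685092825/103 ≈ -1.4223e+15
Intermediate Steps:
p = 6288559176 (p = (-203914 + 318*117)*(-37722) = (-203914 + 37206)*(-37722) = -166708*(-37722) = 6288559176)
(j(309) - 226154)*(p + 380277) = (11/309 - 226154)*(6288559176 + 380277) = (11*(1/309) - 226154)*6288939453 = (11/309 - 226154)*6288939453 = -69881575/309*6288939453 = -146493664685092825/103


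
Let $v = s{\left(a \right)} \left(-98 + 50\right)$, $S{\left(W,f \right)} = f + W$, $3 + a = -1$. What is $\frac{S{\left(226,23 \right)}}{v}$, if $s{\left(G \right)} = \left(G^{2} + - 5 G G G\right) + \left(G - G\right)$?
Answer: $- \frac{83}{5376} \approx -0.015439$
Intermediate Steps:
$a = -4$ ($a = -3 - 1 = -4$)
$s{\left(G \right)} = G^{2} - 5 G^{3}$ ($s{\left(G \right)} = \left(G^{2} + - 5 G^{2} G\right) + 0 = \left(G^{2} - 5 G^{3}\right) + 0 = G^{2} - 5 G^{3}$)
$S{\left(W,f \right)} = W + f$
$v = -16128$ ($v = \left(-4\right)^{2} \left(1 - -20\right) \left(-98 + 50\right) = 16 \left(1 + 20\right) \left(-48\right) = 16 \cdot 21 \left(-48\right) = 336 \left(-48\right) = -16128$)
$\frac{S{\left(226,23 \right)}}{v} = \frac{226 + 23}{-16128} = 249 \left(- \frac{1}{16128}\right) = - \frac{83}{5376}$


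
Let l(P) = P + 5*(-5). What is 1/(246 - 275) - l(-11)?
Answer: 1043/29 ≈ 35.966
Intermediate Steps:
l(P) = -25 + P (l(P) = P - 25 = -25 + P)
1/(246 - 275) - l(-11) = 1/(246 - 275) - (-25 - 11) = 1/(-29) - 1*(-36) = -1/29 + 36 = 1043/29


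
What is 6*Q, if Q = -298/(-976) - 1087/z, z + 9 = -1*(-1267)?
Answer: -514521/153476 ≈ -3.3525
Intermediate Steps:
z = 1258 (z = -9 - 1*(-1267) = -9 + 1267 = 1258)
Q = -171507/306952 (Q = -298/(-976) - 1087/1258 = -298*(-1/976) - 1087*1/1258 = 149/488 - 1087/1258 = -171507/306952 ≈ -0.55874)
6*Q = 6*(-171507/306952) = -514521/153476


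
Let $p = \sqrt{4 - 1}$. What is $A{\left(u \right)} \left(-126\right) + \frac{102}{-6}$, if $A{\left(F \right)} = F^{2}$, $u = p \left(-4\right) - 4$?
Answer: $-8081 - 4032 \sqrt{3} \approx -15065.0$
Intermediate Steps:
$p = \sqrt{3} \approx 1.732$
$u = -4 - 4 \sqrt{3}$ ($u = \sqrt{3} \left(-4\right) - 4 = - 4 \sqrt{3} - 4 = -4 - 4 \sqrt{3} \approx -10.928$)
$A{\left(u \right)} \left(-126\right) + \frac{102}{-6} = \left(-4 - 4 \sqrt{3}\right)^{2} \left(-126\right) + \frac{102}{-6} = - 126 \left(-4 - 4 \sqrt{3}\right)^{2} + 102 \left(- \frac{1}{6}\right) = - 126 \left(-4 - 4 \sqrt{3}\right)^{2} - 17 = -17 - 126 \left(-4 - 4 \sqrt{3}\right)^{2}$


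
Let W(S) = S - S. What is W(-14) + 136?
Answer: 136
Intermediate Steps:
W(S) = 0
W(-14) + 136 = 0 + 136 = 136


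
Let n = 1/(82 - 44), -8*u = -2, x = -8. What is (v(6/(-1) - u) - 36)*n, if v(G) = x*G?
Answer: 7/19 ≈ 0.36842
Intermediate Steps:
u = 1/4 (u = -1/8*(-2) = 1/4 ≈ 0.25000)
n = 1/38 ≈ 0.026316
v(G) = -8*G
(v(6/(-1) - u) - 36)*n = (-8*(6/(-1) - 1*1/4) - 36)*(1/38) = (-8*(6*(-1) - 1/4) - 36)*(1/38) = (-8*(-6 - 1/4) - 36)*(1/38) = (-8*(-25/4) - 36)*(1/38) = (50 - 36)*(1/38) = 14*(1/38) = 7/19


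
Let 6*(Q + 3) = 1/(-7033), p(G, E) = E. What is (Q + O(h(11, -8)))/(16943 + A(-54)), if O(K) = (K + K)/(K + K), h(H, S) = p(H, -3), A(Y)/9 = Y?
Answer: -84397/694452486 ≈ -0.00012153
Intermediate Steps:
A(Y) = 9*Y
h(H, S) = -3
Q = -126595/42198 (Q = -3 + (⅙)/(-7033) = -3 + (⅙)*(-1/7033) = -3 - 1/42198 = -126595/42198 ≈ -3.0000)
O(K) = 1 (O(K) = (2*K)/((2*K)) = (2*K)*(1/(2*K)) = 1)
(Q + O(h(11, -8)))/(16943 + A(-54)) = (-126595/42198 + 1)/(16943 + 9*(-54)) = -84397/(42198*(16943 - 486)) = -84397/42198/16457 = -84397/42198*1/16457 = -84397/694452486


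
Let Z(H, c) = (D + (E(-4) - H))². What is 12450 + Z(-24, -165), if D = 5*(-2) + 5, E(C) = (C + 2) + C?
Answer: 12619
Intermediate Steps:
E(C) = 2 + 2*C (E(C) = (2 + C) + C = 2 + 2*C)
D = -5 (D = -10 + 5 = -5)
Z(H, c) = (-11 - H)² (Z(H, c) = (-5 + ((2 + 2*(-4)) - H))² = (-5 + ((2 - 8) - H))² = (-5 + (-6 - H))² = (-11 - H)²)
12450 + Z(-24, -165) = 12450 + (11 - 24)² = 12450 + (-13)² = 12450 + 169 = 12619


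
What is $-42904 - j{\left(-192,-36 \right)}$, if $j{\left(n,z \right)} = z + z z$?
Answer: $-44164$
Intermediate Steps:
$j{\left(n,z \right)} = z + z^{2}$
$-42904 - j{\left(-192,-36 \right)} = -42904 - - 36 \left(1 - 36\right) = -42904 - \left(-36\right) \left(-35\right) = -42904 - 1260 = -44164$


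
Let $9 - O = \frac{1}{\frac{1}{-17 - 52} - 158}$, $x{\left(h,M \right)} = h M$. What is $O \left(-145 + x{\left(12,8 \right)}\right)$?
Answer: $- \frac{4811604}{10903} \approx -441.31$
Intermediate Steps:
$x{\left(h,M \right)} = M h$
$O = \frac{98196}{10903}$ ($O = 9 - \frac{1}{\frac{1}{-17 - 52} - 158} = 9 - \frac{1}{\frac{1}{-69} - 158} = 9 - \frac{1}{- \frac{1}{69} - 158} = 9 - \frac{1}{- \frac{10903}{69}} = 9 - - \frac{69}{10903} = 9 + \frac{69}{10903} = \frac{98196}{10903} \approx 9.0063$)
$O \left(-145 + x{\left(12,8 \right)}\right) = \frac{98196 \left(-145 + 8 \cdot 12\right)}{10903} = \frac{98196 \left(-145 + 96\right)}{10903} = \frac{98196}{10903} \left(-49\right) = - \frac{4811604}{10903}$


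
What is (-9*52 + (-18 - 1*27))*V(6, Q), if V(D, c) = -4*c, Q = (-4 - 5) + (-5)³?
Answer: -274968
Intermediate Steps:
Q = -134 (Q = -9 - 125 = -134)
(-9*52 + (-18 - 1*27))*V(6, Q) = (-9*52 + (-18 - 1*27))*(-4*(-134)) = (-468 + (-18 - 27))*536 = (-468 - 45)*536 = -513*536 = -274968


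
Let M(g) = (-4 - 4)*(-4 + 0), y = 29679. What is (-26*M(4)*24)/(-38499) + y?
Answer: 380877263/12833 ≈ 29680.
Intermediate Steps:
M(g) = 32 (M(g) = -8*(-4) = 32)
(-26*M(4)*24)/(-38499) + y = (-26*32*24)/(-38499) + 29679 = -832*24*(-1/38499) + 29679 = -19968*(-1/38499) + 29679 = 6656/12833 + 29679 = 380877263/12833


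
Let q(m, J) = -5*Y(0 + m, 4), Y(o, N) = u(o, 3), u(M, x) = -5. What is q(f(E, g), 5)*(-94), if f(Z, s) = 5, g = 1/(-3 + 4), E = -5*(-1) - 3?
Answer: -2350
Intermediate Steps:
E = 2 (E = 5 - 3 = 2)
g = 1 (g = 1/1 = 1)
Y(o, N) = -5
q(m, J) = 25 (q(m, J) = -5*(-5) = 25)
q(f(E, g), 5)*(-94) = 25*(-94) = -2350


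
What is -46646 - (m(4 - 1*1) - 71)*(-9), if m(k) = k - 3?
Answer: -47285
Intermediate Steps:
m(k) = -3 + k
-46646 - (m(4 - 1*1) - 71)*(-9) = -46646 - ((-3 + (4 - 1*1)) - 71)*(-9) = -46646 - ((-3 + (4 - 1)) - 71)*(-9) = -46646 - ((-3 + 3) - 71)*(-9) = -46646 - (0 - 71)*(-9) = -46646 - (-71)*(-9) = -46646 - 1*639 = -46646 - 639 = -47285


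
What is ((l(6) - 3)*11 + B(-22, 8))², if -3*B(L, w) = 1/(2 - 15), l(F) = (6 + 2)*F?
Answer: 372721636/1521 ≈ 2.4505e+5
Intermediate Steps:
l(F) = 8*F
B(L, w) = 1/39 (B(L, w) = -1/(3*(2 - 15)) = -⅓/(-13) = -⅓*(-1/13) = 1/39)
((l(6) - 3)*11 + B(-22, 8))² = ((8*6 - 3)*11 + 1/39)² = ((48 - 3)*11 + 1/39)² = (45*11 + 1/39)² = (495 + 1/39)² = (19306/39)² = 372721636/1521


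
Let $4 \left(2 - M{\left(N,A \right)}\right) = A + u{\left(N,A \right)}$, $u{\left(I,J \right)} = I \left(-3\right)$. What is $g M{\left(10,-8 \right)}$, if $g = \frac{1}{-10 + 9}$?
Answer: $- \frac{23}{2} \approx -11.5$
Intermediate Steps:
$u{\left(I,J \right)} = - 3 I$
$M{\left(N,A \right)} = 2 - \frac{A}{4} + \frac{3 N}{4}$ ($M{\left(N,A \right)} = 2 - \frac{A - 3 N}{4} = 2 - \left(- \frac{3 N}{4} + \frac{A}{4}\right) = 2 - \frac{A}{4} + \frac{3 N}{4}$)
$g = -1$ ($g = \frac{1}{-1} = -1$)
$g M{\left(10,-8 \right)} = - (2 - -2 + \frac{3}{4} \cdot 10) = - (2 + 2 + \frac{15}{2}) = \left(-1\right) \frac{23}{2} = - \frac{23}{2}$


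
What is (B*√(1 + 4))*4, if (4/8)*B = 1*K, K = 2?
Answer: 16*√5 ≈ 35.777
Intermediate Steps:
B = 4 (B = 2*(1*2) = 2*2 = 4)
(B*√(1 + 4))*4 = (4*√(1 + 4))*4 = (4*√5)*4 = 16*√5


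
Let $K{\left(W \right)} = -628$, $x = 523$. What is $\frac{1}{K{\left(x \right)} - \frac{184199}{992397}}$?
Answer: $- \frac{992397}{623409515} \approx -0.0015919$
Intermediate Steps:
$\frac{1}{K{\left(x \right)} - \frac{184199}{992397}} = \frac{1}{-628 - \frac{184199}{992397}} = \frac{1}{- \frac{623409515}{992397}} = - \frac{992397}{623409515}$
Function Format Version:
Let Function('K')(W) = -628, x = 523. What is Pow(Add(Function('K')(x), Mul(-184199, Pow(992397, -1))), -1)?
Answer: Rational(-992397, 623409515) ≈ -0.0015919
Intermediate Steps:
Pow(Add(Function('K')(x), Mul(-184199, Pow(992397, -1))), -1) = Pow(Add(-628, Mul(-184199, Pow(992397, -1))), -1) = Pow(Add(-628, Mul(-184199, Rational(1, 992397))), -1) = Pow(Add(-628, Rational(-184199, 992397)), -1) = Pow(Rational(-623409515, 992397), -1) = Rational(-992397, 623409515)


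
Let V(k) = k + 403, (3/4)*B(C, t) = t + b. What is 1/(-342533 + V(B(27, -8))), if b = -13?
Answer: -1/342158 ≈ -2.9226e-6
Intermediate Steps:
B(C, t) = -52/3 + 4*t/3 (B(C, t) = 4*(t - 13)/3 = 4*(-13 + t)/3 = -52/3 + 4*t/3)
V(k) = 403 + k
1/(-342533 + V(B(27, -8))) = 1/(-342533 + (403 + (-52/3 + (4/3)*(-8)))) = 1/(-342533 + (403 + (-52/3 - 32/3))) = 1/(-342533 + (403 - 28)) = 1/(-342533 + 375) = 1/(-342158) = -1/342158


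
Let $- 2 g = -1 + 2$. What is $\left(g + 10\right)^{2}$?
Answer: $\frac{361}{4} \approx 90.25$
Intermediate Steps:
$g = - \frac{1}{2}$ ($g = - \frac{-1 + 2}{2} = \left(- \frac{1}{2}\right) 1 = - \frac{1}{2} \approx -0.5$)
$\left(g + 10\right)^{2} = \left(- \frac{1}{2} + 10\right)^{2} = \left(\frac{19}{2}\right)^{2} = \frac{361}{4}$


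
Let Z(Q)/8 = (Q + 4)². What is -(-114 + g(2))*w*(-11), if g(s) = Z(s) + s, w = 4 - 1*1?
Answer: 5808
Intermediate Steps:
w = 3 (w = 4 - 1 = 3)
Z(Q) = 8*(4 + Q)² (Z(Q) = 8*(Q + 4)² = 8*(4 + Q)²)
g(s) = s + 8*(4 + s)² (g(s) = 8*(4 + s)² + s = s + 8*(4 + s)²)
-(-114 + g(2))*w*(-11) = -(-114 + (2 + 8*(4 + 2)²))*3*(-11) = -(-114 + (2 + 8*6²))*(-33) = -(-114 + (2 + 8*36))*(-33) = -(-114 + (2 + 288))*(-33) = -(-114 + 290)*(-33) = -176*(-33) = -1*(-5808) = 5808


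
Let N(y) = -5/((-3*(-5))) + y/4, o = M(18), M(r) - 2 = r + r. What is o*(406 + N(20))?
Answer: 46816/3 ≈ 15605.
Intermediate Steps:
M(r) = 2 + 2*r (M(r) = 2 + (r + r) = 2 + 2*r)
o = 38 (o = 2 + 2*18 = 2 + 36 = 38)
N(y) = -1/3 + y/4 (N(y) = -5/15 + y*(1/4) = -5*1/15 + y/4 = -1/3 + y/4)
o*(406 + N(20)) = 38*(406 + (-1/3 + (1/4)*20)) = 38*(406 + (-1/3 + 5)) = 38*(406 + 14/3) = 38*(1232/3) = 46816/3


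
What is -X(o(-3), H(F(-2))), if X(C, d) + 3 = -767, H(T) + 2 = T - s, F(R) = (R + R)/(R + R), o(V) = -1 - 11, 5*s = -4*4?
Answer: 770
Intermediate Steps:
s = -16/5 (s = (-4*4)/5 = (⅕)*(-16) = -16/5 ≈ -3.2000)
o(V) = -12
F(R) = 1 (F(R) = (2*R)/((2*R)) = (2*R)*(1/(2*R)) = 1)
H(T) = 6/5 + T (H(T) = -2 + (T - 1*(-16/5)) = -2 + (T + 16/5) = -2 + (16/5 + T) = 6/5 + T)
X(C, d) = -770 (X(C, d) = -3 - 767 = -770)
-X(o(-3), H(F(-2))) = -1*(-770) = 770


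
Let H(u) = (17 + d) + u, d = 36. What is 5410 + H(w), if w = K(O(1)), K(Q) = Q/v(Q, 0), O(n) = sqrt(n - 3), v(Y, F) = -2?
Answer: 5463 - I*sqrt(2)/2 ≈ 5463.0 - 0.70711*I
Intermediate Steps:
O(n) = sqrt(-3 + n)
K(Q) = -Q/2 (K(Q) = Q/(-2) = Q*(-1/2) = -Q/2)
w = -I*sqrt(2)/2 (w = -sqrt(-3 + 1)/2 = -I*sqrt(2)/2 ≈ -0.70711*I)
H(u) = 53 + u (H(u) = (17 + 36) + u = 53 + u)
5410 + H(w) = 5410 + (53 - I*sqrt(2)/2) = 5463 - I*sqrt(2)/2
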